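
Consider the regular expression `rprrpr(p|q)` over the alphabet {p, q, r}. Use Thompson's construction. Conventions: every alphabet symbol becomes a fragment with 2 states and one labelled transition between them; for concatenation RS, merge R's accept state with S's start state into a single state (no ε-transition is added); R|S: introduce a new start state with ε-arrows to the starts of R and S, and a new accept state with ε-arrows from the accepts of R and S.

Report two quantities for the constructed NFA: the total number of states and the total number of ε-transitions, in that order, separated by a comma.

By structural recursion:
Each of the 8 symbol leaves contributes 2 states and 0 ε-transitions.
  p|q = 6 states, 4 ε-transitions
  rprrpr(p|q) = 12 states, 4 ε-transitions

12, 4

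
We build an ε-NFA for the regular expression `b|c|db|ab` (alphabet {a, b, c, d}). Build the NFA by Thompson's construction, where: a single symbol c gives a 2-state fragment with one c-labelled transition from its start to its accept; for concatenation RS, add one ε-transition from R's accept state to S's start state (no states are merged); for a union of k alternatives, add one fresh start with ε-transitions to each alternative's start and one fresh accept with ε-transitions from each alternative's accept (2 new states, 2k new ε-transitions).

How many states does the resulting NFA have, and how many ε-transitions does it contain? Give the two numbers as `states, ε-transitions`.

14, 10

Recursing over subexpressions:
Each of the 6 symbol leaves contributes 2 states and 0 ε-transitions.
  db = 4 states, 1 ε-transition
  ab = 4 states, 1 ε-transition
  b|c|db|ab = 14 states, 10 ε-transitions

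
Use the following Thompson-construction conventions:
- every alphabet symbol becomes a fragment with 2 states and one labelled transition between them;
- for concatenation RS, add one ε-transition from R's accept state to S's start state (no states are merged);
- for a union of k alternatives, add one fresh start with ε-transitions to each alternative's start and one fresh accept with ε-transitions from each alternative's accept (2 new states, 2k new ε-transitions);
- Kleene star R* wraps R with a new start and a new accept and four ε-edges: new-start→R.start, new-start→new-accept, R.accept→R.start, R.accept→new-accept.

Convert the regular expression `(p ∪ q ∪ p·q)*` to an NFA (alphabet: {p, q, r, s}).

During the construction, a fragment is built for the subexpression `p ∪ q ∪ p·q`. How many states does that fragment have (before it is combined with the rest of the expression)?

10

Fragment for `p ∪ q ∪ p·q`:
Each of the 4 symbol leaves contributes a 2-state fragment.
  p·q : 4 states
  p ∪ q ∪ p·q : 10 states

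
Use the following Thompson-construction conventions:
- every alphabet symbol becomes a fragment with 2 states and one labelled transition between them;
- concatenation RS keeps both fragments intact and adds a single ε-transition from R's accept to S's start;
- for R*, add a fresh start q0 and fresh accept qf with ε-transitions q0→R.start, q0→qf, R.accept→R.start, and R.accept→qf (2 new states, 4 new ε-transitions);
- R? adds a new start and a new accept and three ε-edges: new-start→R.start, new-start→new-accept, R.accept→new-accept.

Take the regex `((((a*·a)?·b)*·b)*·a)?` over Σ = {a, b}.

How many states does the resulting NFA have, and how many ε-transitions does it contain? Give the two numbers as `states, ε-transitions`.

20, 22

Building bottom-up:
Each of the 5 symbol leaves contributes 2 states and 0 ε-transitions.
  a* — 4 states, 4 ε-transitions
  a*·a — 6 states, 5 ε-transitions
  (a*·a)? — 8 states, 8 ε-transitions
  (a*·a)?·b — 10 states, 9 ε-transitions
  ((a*·a)?·b)* — 12 states, 13 ε-transitions
  ((a*·a)?·b)*·b — 14 states, 14 ε-transitions
  (((a*·a)?·b)*·b)* — 16 states, 18 ε-transitions
  (((a*·a)?·b)*·b)*·a — 18 states, 19 ε-transitions
  ((((a*·a)?·b)*·b)*·a)? — 20 states, 22 ε-transitions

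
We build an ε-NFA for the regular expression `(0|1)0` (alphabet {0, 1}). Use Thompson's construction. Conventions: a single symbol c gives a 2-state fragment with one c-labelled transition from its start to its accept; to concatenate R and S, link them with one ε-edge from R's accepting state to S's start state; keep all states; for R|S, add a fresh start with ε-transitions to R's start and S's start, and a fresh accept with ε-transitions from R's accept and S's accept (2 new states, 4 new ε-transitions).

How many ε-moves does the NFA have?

Per subexpression:
Each of the 3 symbol leaves contributes 0 ε-transitions.
  0|1 — 4 ε-transitions
  (0|1)0 — 5 ε-transitions

5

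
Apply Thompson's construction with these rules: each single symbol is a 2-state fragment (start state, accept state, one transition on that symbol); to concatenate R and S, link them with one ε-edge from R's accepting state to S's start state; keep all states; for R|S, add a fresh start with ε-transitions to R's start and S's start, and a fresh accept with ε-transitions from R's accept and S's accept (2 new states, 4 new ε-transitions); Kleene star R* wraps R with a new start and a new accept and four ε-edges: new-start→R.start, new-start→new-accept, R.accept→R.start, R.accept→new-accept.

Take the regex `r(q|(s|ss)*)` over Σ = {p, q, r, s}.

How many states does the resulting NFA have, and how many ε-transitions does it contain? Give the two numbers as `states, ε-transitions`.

16, 14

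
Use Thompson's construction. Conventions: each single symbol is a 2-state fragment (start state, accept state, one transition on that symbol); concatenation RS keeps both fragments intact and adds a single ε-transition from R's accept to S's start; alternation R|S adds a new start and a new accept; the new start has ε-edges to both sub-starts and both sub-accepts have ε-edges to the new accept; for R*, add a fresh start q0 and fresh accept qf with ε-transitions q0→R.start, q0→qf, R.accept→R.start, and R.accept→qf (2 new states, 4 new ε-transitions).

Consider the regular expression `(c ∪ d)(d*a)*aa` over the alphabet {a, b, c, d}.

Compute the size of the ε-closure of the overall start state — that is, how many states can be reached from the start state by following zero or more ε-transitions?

3

Compute the ε-closure size of each fragment's start state recursively; a symbol fragment's start has no outgoing ε-edge, so its closure is just itself (size 1).
  c ∪ d → new start ε-reaches every alternative's start; none of them accept ε, so the new accept is not reached: |closure| = 1 + 1 + 1 = 3
  d* → |closure| = 1 (new start) + 1 (body) + 1 (new accept) = 3
  d*a → |closure| = 3 + 1 = 4 (closure spills across the concat boundary because the left factor accepts ε)
  (d*a)* → the star's fresh start ε-reaches both the body's start and the fresh accept: |closure| = 2 + 4 = 6
  (c ∪ d)(d*a)*aa → same as the first factor's closure: |closure| = 3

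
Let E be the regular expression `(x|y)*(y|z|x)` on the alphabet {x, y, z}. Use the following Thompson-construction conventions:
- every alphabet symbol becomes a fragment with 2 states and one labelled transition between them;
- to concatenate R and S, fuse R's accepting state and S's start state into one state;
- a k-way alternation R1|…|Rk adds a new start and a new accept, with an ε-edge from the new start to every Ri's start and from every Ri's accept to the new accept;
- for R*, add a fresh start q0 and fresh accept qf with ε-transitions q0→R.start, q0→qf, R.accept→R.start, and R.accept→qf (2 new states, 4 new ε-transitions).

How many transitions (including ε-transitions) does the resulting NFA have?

19

Recursing over subexpressions:
Each of the 5 symbol leaves contributes 1 transition (1 symbol, 0 ε).
  x|y : 6 transitions (2 symbol, 4 ε)
  (x|y)* : 10 transitions (2 symbol, 8 ε)
  y|z|x : 9 transitions (3 symbol, 6 ε)
  (x|y)*(y|z|x) : 19 transitions (5 symbol, 14 ε)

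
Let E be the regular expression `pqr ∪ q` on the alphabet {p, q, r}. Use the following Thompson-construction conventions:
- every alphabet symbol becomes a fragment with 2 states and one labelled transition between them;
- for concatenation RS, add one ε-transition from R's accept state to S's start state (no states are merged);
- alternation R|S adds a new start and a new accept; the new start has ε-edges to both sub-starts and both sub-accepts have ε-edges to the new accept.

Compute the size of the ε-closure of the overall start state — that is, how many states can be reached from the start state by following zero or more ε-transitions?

Work bottom-up. For each fragment F, track |ε-closure(F.start)| and whether F's accept lies in that closure (i.e. whether F accepts ε). A single-symbol fragment has closure size 1 and does not accept ε.
  pqr — |closure| equals the left operand's closure size = 1 (its accept is not ε-reachable, so the closure stops there)
  pqr ∪ q — new start ε-reaches every alternative's start; none of them accept ε, so the new accept is not reached: |closure| = 1 + 1 + 1 = 3

3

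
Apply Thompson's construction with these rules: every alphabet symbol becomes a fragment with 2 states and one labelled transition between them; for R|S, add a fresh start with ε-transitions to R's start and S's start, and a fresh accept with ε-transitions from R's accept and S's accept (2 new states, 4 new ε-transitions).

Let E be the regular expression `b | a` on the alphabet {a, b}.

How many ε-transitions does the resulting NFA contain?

4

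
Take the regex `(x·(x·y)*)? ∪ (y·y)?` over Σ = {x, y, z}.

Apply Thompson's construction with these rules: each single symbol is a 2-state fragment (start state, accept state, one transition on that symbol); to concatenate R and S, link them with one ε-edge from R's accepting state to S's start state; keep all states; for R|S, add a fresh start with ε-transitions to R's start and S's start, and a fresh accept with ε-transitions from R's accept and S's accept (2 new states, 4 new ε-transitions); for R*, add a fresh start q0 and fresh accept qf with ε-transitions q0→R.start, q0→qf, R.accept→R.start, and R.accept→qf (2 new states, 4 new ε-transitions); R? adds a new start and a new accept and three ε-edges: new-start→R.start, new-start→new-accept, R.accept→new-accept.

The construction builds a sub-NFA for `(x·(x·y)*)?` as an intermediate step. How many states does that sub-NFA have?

Fragment for `(x·(x·y)*)?`:
Each of the 3 symbol leaves contributes a 2-state fragment.
  x·y → 4 states
  (x·y)* → 6 states
  x·(x·y)* → 8 states
  (x·(x·y)*)? → 10 states

10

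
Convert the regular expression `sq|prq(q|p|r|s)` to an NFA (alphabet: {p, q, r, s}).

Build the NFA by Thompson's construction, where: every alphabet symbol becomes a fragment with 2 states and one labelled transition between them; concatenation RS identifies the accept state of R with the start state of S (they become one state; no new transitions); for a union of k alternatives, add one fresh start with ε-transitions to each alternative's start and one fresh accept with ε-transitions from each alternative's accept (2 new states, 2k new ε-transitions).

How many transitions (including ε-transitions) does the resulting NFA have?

Per subexpression:
Each of the 9 symbol leaves contributes 1 transition (1 symbol, 0 ε).
  sq = 2 transitions (2 symbol, 0 ε)
  q|p|r|s = 12 transitions (4 symbol, 8 ε)
  prq(q|p|r|s) = 15 transitions (7 symbol, 8 ε)
  sq|prq(q|p|r|s) = 21 transitions (9 symbol, 12 ε)

21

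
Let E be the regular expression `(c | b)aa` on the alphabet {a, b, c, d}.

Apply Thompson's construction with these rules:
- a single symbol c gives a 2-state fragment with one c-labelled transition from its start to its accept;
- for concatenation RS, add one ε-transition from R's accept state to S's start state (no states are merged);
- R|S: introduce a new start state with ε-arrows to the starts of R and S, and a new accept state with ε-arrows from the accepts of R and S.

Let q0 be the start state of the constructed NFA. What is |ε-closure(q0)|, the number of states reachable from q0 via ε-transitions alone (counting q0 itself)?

3

Compute the ε-closure size of each fragment's start state recursively; a symbol fragment's start has no outgoing ε-edge, so its closure is just itself (size 1).
  c | b : new start ε-reaches every alternative's start; none of them accept ε, so the new accept is not reached: C = 1 + 1 + 1 = 3
  (c | b)aa : same as the first factor's closure: C = 3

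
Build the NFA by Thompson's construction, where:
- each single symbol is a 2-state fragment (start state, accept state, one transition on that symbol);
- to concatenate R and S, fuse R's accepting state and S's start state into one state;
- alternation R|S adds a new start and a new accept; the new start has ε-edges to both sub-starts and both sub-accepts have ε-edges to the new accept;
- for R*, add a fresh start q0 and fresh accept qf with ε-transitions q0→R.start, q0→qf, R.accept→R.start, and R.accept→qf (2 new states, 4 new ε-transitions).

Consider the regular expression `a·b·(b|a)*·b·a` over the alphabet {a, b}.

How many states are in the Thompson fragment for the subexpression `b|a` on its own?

6

Fragment for `b|a`:
Each of the 2 symbol leaves contributes a 2-state fragment.
  b|a = 6 states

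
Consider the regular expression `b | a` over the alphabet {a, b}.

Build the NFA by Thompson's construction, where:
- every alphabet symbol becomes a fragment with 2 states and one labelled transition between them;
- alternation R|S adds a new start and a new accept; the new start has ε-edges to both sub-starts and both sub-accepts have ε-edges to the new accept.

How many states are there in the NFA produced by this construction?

Bottom-up over the parse tree:
Each of the 2 symbol leaves contributes a 2-state fragment.
  b | a — 6 states

6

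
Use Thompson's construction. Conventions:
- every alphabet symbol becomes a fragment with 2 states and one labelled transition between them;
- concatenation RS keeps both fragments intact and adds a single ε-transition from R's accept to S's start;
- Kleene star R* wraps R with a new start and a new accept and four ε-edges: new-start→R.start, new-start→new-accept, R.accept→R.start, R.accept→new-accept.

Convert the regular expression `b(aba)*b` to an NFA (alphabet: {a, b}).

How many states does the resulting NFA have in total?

Building bottom-up:
Each of the 5 symbol leaves contributes a 2-state fragment.
  aba → 6 states
  (aba)* → 8 states
  b(aba)*b → 12 states

12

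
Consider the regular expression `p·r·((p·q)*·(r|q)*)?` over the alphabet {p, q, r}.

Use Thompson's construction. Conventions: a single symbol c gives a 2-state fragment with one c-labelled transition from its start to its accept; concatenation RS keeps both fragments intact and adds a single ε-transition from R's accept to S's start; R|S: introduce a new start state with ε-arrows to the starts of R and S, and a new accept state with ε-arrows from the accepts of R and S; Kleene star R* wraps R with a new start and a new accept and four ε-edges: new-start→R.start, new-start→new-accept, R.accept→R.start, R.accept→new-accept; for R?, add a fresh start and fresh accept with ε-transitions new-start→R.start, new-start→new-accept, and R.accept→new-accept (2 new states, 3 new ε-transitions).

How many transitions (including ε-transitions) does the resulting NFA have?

Per subexpression:
Each of the 6 symbol leaves contributes 1 transition (1 symbol, 0 ε).
  p·q — 3 transitions (2 symbol, 1 ε)
  (p·q)* — 7 transitions (2 symbol, 5 ε)
  r|q — 6 transitions (2 symbol, 4 ε)
  (r|q)* — 10 transitions (2 symbol, 8 ε)
  (p·q)*·(r|q)* — 18 transitions (4 symbol, 14 ε)
  ((p·q)*·(r|q)*)? — 21 transitions (4 symbol, 17 ε)
  p·r·((p·q)*·(r|q)*)? — 25 transitions (6 symbol, 19 ε)

25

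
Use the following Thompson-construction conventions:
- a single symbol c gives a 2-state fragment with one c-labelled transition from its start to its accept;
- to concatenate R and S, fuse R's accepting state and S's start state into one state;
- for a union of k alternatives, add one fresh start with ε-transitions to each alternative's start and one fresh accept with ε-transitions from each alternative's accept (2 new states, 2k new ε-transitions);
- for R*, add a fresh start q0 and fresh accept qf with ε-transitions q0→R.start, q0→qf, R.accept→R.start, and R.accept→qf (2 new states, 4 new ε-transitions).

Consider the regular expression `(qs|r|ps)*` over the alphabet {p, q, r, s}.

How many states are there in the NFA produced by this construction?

12

Bottom-up over the parse tree:
Each of the 5 symbol leaves contributes a 2-state fragment.
  qs = 3 states
  ps = 3 states
  qs|r|ps = 10 states
  (qs|r|ps)* = 12 states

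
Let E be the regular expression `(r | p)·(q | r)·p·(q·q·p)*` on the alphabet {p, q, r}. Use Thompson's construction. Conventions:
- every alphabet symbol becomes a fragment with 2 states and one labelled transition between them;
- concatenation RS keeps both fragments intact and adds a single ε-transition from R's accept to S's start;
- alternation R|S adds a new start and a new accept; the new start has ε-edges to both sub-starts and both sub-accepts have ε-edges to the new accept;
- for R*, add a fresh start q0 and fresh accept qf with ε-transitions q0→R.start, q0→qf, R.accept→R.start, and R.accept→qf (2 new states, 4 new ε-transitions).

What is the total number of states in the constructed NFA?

Per subexpression:
Each of the 8 symbol leaves contributes a 2-state fragment.
  r | p → 6 states
  q | r → 6 states
  q·q·p → 6 states
  (q·q·p)* → 8 states
  (r | p)·(q | r)·p·(q·q·p)* → 22 states

22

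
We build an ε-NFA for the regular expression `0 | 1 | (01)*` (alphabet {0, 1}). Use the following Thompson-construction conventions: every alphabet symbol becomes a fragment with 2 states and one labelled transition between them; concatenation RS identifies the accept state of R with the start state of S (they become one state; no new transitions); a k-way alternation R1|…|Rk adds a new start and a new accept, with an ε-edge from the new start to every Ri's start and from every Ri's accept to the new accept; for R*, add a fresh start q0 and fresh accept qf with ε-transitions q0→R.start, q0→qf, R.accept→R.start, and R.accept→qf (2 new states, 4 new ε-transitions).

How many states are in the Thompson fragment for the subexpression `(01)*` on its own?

5

Fragment for `(01)*`:
Each of the 2 symbol leaves contributes a 2-state fragment.
  01 = 3 states
  (01)* = 5 states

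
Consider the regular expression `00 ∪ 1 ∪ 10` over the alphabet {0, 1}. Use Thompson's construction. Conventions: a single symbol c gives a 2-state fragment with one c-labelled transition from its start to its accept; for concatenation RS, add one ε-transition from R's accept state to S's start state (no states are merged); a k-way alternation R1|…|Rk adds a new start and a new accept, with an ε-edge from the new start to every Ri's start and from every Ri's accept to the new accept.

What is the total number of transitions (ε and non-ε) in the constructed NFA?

Recursing over subexpressions:
Each of the 5 symbol leaves contributes 1 transition (1 symbol, 0 ε).
  00 = 3 transitions (2 symbol, 1 ε)
  10 = 3 transitions (2 symbol, 1 ε)
  00 ∪ 1 ∪ 10 = 13 transitions (5 symbol, 8 ε)

13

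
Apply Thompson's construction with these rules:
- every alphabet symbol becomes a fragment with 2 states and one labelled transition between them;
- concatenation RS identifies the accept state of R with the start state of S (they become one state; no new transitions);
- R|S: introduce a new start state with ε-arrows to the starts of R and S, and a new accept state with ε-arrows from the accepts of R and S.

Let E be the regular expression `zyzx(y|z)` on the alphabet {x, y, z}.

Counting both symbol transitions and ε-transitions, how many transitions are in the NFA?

10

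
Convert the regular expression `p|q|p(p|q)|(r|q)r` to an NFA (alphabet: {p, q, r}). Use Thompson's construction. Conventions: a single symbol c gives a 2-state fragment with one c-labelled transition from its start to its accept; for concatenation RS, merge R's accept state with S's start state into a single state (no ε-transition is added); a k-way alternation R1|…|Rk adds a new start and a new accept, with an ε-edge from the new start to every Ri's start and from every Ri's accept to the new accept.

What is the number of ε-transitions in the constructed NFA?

By structural recursion:
Each of the 8 symbol leaves contributes 0 ε-transitions.
  p|q — 4 ε-transitions
  p(p|q) — 4 ε-transitions
  r|q — 4 ε-transitions
  (r|q)r — 4 ε-transitions
  p|q|p(p|q)|(r|q)r — 16 ε-transitions

16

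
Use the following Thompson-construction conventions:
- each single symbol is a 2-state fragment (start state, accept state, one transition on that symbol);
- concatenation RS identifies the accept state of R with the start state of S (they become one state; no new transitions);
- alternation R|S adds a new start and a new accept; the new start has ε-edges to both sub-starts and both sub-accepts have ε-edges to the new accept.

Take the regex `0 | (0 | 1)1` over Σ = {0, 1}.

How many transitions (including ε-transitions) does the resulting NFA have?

12

Per subexpression:
Each of the 4 symbol leaves contributes 1 transition (1 symbol, 0 ε).
  0 | 1 = 6 transitions (2 symbol, 4 ε)
  (0 | 1)1 = 7 transitions (3 symbol, 4 ε)
  0 | (0 | 1)1 = 12 transitions (4 symbol, 8 ε)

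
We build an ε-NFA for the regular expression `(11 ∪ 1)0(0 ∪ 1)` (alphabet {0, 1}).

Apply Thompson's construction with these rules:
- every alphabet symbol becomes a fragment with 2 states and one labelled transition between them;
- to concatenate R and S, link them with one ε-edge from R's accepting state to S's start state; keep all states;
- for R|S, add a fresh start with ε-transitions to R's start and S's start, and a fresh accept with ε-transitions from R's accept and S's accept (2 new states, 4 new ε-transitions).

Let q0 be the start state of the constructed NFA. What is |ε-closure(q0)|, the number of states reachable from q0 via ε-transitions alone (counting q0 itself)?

3

Work bottom-up. For each fragment F, track |ε-closure(F.start)| and whether F's accept lies in that closure (i.e. whether F accepts ε). A single-symbol fragment has closure size 1 and does not accept ε.
  11 → |closure| equals the left operand's closure size = 1 (its accept is not ε-reachable, so the closure stops there)
  11 ∪ 1 → |closure| = 1 + 1 + 1 = 3 (the new accept is not ε-reachable since no branch accepts ε)
  0 ∪ 1 → new start ε-reaches every alternative's start; none of them accept ε, so the new accept is not reached: |closure| = 1 + 1 + 1 = 3
  (11 ∪ 1)0(0 ∪ 1) → |closure| equals the left operand's closure size = 3 (its accept is not ε-reachable, so the closure stops there)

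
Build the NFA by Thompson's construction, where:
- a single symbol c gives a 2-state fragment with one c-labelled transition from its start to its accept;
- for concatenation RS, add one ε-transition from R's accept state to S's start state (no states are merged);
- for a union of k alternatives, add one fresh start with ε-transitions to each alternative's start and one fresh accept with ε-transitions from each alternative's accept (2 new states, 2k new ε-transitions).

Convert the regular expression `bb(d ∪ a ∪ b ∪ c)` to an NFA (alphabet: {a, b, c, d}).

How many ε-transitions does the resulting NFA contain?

Bottom-up over the parse tree:
Each of the 6 symbol leaves contributes 0 ε-transitions.
  d ∪ a ∪ b ∪ c → 8 ε-transitions
  bb(d ∪ a ∪ b ∪ c) → 10 ε-transitions

10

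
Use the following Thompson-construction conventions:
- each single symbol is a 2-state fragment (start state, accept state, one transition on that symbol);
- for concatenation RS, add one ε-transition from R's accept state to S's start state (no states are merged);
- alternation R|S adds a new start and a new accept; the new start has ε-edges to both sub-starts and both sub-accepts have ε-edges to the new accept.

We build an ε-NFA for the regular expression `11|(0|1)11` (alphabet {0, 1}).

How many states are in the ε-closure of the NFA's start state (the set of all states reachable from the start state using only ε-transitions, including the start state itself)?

5

Work bottom-up. For each fragment F, track |ε-closure(F.start)| and whether F's accept lies in that closure (i.e. whether F accepts ε). A single-symbol fragment has closure size 1 and does not accept ε.
  11 → same as the first factor's closure: |closure| = 1
  0|1 → |closure| = 1 + 1 + 1 = 3 (the new accept is not ε-reachable since no branch accepts ε)
  (0|1)11 → |closure| equals the left operand's closure size = 3 (its accept is not ε-reachable, so the closure stops there)
  11|(0|1)11 → |closure| = 1 + 1 + 3 = 5 (the new accept is not ε-reachable since no branch accepts ε)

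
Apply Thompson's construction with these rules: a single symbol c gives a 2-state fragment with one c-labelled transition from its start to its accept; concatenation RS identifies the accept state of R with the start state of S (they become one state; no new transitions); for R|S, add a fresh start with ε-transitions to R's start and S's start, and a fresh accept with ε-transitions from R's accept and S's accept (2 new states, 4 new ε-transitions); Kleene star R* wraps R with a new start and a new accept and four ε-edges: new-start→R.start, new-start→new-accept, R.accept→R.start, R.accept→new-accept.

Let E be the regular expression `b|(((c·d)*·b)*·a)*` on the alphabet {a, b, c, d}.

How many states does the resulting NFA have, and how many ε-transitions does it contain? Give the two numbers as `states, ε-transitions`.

15, 16

Per subexpression:
Each of the 5 symbol leaves contributes 2 states and 0 ε-transitions.
  c·d → 3 states, 0 ε-transitions
  (c·d)* → 5 states, 4 ε-transitions
  (c·d)*·b → 6 states, 4 ε-transitions
  ((c·d)*·b)* → 8 states, 8 ε-transitions
  ((c·d)*·b)*·a → 9 states, 8 ε-transitions
  (((c·d)*·b)*·a)* → 11 states, 12 ε-transitions
  b|(((c·d)*·b)*·a)* → 15 states, 16 ε-transitions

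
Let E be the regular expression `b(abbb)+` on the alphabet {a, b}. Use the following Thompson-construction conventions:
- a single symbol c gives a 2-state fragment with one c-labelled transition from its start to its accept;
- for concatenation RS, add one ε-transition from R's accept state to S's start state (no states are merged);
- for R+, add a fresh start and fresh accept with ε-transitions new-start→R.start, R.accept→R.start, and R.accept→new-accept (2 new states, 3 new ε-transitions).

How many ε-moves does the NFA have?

7

Bottom-up over the parse tree:
Each of the 5 symbol leaves contributes 0 ε-transitions.
  abbb → 3 ε-transitions
  (abbb)+ → 6 ε-transitions
  b(abbb)+ → 7 ε-transitions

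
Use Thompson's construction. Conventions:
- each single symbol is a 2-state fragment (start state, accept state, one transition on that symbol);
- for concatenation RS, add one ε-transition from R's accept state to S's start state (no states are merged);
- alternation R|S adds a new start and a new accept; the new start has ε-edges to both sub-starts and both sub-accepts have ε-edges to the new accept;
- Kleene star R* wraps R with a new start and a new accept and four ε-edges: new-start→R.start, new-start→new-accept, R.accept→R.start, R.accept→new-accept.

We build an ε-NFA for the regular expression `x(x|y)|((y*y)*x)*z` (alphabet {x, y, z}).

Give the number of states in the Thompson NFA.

Recursing over subexpressions:
Each of the 7 symbol leaves contributes a 2-state fragment.
  x|y = 6 states
  x(x|y) = 8 states
  y* = 4 states
  y*y = 6 states
  (y*y)* = 8 states
  (y*y)*x = 10 states
  ((y*y)*x)* = 12 states
  ((y*y)*x)*z = 14 states
  x(x|y)|((y*y)*x)*z = 24 states

24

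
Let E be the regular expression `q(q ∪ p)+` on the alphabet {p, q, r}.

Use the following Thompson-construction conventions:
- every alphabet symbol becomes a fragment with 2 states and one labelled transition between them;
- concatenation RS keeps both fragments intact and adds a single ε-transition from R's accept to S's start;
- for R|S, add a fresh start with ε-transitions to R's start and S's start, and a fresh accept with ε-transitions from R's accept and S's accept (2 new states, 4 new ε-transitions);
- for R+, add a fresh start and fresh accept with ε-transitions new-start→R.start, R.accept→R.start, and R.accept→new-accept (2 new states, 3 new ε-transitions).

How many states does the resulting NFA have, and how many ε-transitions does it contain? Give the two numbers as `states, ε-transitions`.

10, 8

Per subexpression:
Each of the 3 symbol leaves contributes 2 states and 0 ε-transitions.
  q ∪ p = 6 states, 4 ε-transitions
  (q ∪ p)+ = 8 states, 7 ε-transitions
  q(q ∪ p)+ = 10 states, 8 ε-transitions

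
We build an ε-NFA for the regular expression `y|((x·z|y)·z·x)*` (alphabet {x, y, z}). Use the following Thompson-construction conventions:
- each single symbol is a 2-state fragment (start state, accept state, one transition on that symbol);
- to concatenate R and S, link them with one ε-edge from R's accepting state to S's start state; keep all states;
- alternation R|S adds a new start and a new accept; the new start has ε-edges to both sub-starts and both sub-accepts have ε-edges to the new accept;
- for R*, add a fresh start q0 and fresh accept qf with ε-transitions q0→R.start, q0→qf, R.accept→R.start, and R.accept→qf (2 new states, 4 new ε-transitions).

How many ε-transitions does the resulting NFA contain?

15

By structural recursion:
Each of the 6 symbol leaves contributes 0 ε-transitions.
  x·z : 1 ε-transition
  x·z|y : 5 ε-transitions
  (x·z|y)·z·x : 7 ε-transitions
  ((x·z|y)·z·x)* : 11 ε-transitions
  y|((x·z|y)·z·x)* : 15 ε-transitions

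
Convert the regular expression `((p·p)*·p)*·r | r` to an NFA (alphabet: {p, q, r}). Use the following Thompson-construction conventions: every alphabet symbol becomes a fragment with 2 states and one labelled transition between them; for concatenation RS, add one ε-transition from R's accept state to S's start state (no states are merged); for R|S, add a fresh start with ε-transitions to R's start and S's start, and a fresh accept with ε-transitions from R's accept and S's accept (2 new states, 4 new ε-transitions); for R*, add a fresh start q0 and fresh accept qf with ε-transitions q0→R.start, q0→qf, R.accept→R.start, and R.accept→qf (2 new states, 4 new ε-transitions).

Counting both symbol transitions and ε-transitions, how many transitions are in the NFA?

20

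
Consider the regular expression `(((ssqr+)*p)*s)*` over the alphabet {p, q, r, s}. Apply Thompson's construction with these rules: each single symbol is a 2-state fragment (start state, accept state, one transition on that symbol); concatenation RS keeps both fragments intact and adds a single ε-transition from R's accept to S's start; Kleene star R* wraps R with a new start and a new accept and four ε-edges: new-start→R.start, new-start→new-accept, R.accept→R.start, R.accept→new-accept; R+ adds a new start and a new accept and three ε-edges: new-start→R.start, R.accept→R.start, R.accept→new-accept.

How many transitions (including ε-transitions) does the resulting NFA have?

26

By structural recursion:
Each of the 6 symbol leaves contributes 1 transition (1 symbol, 0 ε).
  r+ : 4 transitions (1 symbol, 3 ε)
  ssqr+ : 10 transitions (4 symbol, 6 ε)
  (ssqr+)* : 14 transitions (4 symbol, 10 ε)
  (ssqr+)*p : 16 transitions (5 symbol, 11 ε)
  ((ssqr+)*p)* : 20 transitions (5 symbol, 15 ε)
  ((ssqr+)*p)*s : 22 transitions (6 symbol, 16 ε)
  (((ssqr+)*p)*s)* : 26 transitions (6 symbol, 20 ε)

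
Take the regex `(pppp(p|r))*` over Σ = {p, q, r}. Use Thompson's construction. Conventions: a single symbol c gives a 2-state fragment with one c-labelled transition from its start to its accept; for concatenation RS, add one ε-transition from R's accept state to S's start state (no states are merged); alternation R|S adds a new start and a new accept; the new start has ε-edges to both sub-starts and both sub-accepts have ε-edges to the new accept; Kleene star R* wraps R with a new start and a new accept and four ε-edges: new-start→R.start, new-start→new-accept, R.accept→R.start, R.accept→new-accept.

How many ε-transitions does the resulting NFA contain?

12

Per subexpression:
Each of the 6 symbol leaves contributes 0 ε-transitions.
  p|r : 4 ε-transitions
  pppp(p|r) : 8 ε-transitions
  (pppp(p|r))* : 12 ε-transitions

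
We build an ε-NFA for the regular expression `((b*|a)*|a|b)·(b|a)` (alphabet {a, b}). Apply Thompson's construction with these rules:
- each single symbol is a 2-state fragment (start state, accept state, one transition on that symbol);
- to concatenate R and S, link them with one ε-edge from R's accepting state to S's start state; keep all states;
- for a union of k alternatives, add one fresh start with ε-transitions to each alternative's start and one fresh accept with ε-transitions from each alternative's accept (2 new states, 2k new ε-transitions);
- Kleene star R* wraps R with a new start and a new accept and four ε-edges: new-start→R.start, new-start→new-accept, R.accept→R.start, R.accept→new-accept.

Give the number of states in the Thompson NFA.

22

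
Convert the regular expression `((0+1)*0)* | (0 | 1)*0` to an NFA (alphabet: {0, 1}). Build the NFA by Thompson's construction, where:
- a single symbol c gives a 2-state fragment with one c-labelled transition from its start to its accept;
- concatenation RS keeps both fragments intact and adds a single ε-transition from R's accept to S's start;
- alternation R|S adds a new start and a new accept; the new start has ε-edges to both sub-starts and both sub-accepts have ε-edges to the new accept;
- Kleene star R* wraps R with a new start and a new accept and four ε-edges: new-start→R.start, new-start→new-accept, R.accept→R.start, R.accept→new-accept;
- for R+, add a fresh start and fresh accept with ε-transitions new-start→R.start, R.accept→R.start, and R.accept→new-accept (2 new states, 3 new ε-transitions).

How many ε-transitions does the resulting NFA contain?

26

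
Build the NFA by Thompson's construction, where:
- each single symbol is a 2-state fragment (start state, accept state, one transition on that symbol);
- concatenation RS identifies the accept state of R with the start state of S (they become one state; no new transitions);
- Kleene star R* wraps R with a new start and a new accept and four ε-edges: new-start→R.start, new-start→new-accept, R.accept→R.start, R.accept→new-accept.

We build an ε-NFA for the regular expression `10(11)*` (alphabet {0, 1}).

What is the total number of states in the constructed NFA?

7

By structural recursion:
Each of the 4 symbol leaves contributes a 2-state fragment.
  11 → 3 states
  (11)* → 5 states
  10(11)* → 7 states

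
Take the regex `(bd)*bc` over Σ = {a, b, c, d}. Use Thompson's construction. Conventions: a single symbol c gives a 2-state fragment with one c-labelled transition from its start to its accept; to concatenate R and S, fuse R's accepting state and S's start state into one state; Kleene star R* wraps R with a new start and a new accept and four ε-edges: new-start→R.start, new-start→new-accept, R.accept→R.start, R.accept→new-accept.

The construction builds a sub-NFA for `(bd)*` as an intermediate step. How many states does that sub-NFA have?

5

Fragment for `(bd)*`:
Each of the 2 symbol leaves contributes a 2-state fragment.
  bd : 3 states
  (bd)* : 5 states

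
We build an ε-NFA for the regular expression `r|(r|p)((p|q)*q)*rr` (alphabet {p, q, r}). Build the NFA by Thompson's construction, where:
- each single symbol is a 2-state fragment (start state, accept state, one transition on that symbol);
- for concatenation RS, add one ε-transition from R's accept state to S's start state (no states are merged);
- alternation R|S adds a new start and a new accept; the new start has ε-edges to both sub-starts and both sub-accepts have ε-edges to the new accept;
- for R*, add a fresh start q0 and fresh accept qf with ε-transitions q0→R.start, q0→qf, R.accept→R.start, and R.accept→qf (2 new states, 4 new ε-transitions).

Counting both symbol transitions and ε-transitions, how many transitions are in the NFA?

Per subexpression:
Each of the 8 symbol leaves contributes 1 transition (1 symbol, 0 ε).
  r|p = 6 transitions (2 symbol, 4 ε)
  p|q = 6 transitions (2 symbol, 4 ε)
  (p|q)* = 10 transitions (2 symbol, 8 ε)
  (p|q)*q = 12 transitions (3 symbol, 9 ε)
  ((p|q)*q)* = 16 transitions (3 symbol, 13 ε)
  (r|p)((p|q)*q)*rr = 27 transitions (7 symbol, 20 ε)
  r|(r|p)((p|q)*q)*rr = 32 transitions (8 symbol, 24 ε)

32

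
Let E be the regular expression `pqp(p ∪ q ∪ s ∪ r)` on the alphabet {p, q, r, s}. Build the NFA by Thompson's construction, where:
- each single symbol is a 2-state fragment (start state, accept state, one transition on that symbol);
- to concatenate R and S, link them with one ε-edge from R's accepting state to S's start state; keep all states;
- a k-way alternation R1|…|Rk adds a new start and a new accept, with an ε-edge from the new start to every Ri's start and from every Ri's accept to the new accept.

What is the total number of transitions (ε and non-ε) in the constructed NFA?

18

Recursing over subexpressions:
Each of the 7 symbol leaves contributes 1 transition (1 symbol, 0 ε).
  p ∪ q ∪ s ∪ r — 12 transitions (4 symbol, 8 ε)
  pqp(p ∪ q ∪ s ∪ r) — 18 transitions (7 symbol, 11 ε)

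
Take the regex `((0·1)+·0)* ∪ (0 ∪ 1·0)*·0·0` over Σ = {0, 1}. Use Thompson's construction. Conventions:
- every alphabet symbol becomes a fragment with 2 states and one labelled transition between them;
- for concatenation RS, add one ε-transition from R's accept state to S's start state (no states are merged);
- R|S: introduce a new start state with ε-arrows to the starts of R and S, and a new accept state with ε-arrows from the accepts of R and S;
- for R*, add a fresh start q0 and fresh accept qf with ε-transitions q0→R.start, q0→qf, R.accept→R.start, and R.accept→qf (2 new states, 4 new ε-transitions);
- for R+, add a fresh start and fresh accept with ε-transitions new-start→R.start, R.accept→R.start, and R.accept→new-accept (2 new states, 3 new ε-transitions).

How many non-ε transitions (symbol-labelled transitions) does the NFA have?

8

By structural recursion:
Each of the 8 symbol leaves contributes exactly 1 symbol transition.
  0·1 — 2 symbol transitions
  (0·1)+ — 2 symbol transitions
  (0·1)+·0 — 3 symbol transitions
  ((0·1)+·0)* — 3 symbol transitions
  1·0 — 2 symbol transitions
  0 ∪ 1·0 — 3 symbol transitions
  (0 ∪ 1·0)* — 3 symbol transitions
  (0 ∪ 1·0)*·0·0 — 5 symbol transitions
  ((0·1)+·0)* ∪ (0 ∪ 1·0)*·0·0 — 8 symbol transitions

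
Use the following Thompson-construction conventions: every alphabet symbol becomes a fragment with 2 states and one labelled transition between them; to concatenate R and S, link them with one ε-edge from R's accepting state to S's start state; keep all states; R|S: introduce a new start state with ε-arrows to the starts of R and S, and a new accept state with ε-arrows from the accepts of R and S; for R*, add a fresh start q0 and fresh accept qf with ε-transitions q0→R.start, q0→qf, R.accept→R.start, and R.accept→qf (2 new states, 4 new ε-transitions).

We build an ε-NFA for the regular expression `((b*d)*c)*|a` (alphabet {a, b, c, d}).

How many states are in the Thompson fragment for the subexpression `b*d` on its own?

Fragment for `b*d`:
Each of the 2 symbol leaves contributes a 2-state fragment.
  b* — 4 states
  b*d — 6 states

6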